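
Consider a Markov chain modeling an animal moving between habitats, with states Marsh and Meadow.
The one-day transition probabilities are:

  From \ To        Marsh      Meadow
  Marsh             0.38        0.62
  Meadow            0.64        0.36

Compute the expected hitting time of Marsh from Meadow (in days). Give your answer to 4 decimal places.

1.5625

Let t(s) be the expected number of days to first reach Marsh from state s, with t(Marsh) = 0. Conditioning on the first day:
t(Meadow) = 1 + 0.36·t(Meadow)
Solving: t(Meadow) = 1.5625.
Expected days from Meadow to Marsh: 1.5625.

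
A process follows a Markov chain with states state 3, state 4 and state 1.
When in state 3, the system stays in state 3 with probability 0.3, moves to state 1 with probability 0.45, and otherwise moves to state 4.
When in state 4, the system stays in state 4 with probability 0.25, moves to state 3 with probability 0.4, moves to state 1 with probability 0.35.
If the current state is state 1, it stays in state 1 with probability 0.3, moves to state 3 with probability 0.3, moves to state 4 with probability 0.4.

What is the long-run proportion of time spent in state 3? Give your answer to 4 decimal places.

Let the stationary distribution be π with π = πP and π_1 + π_2 + π_3 = 1.
π_1 = 0.3·π_1 + 0.4·π_2 + 0.3·π_3
π_2 = 0.25·π_1 + 0.25·π_2 + 0.4·π_3
Solving with the normalization constraint gives π = (0.3305, 0.3047, 0.3648).
So the stationary probability of state 3 is 0.3305.

0.3305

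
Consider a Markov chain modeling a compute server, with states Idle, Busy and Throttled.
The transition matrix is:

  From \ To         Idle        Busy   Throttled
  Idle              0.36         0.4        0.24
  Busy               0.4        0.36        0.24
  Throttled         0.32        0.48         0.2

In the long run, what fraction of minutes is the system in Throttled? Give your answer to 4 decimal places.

Let the stationary distribution be π with π = πP and π_1 + π_2 + π_3 = 1.
π_1 = 0.36·π_1 + 0.4·π_2 + 0.32·π_3
π_2 = 0.4·π_1 + 0.36·π_2 + 0.48·π_3
Solving with the normalization constraint gives π = (0.3669, 0.4024, 0.2308).
So the stationary probability of Throttled is 0.2308.

0.2308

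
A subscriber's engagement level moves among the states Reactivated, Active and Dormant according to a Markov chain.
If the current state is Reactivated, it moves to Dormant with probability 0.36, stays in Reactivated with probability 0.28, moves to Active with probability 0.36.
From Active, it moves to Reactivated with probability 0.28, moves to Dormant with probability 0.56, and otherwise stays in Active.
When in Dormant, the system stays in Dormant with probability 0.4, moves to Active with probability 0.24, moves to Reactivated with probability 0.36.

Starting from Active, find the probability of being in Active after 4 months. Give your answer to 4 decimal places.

Propagate the distribution vector 4 months from Active.
After 0 months: (0.0000, 1.0000, 0.0000)
After 1 month: (0.2800, 0.1600, 0.5600)
After 2 months: (0.3248, 0.2608, 0.4144)
After 3 months: (0.3132, 0.2581, 0.4287)
After 4 months: (0.3143, 0.2569, 0.4288)
P(in Active after 4 months) = 0.2569

0.2569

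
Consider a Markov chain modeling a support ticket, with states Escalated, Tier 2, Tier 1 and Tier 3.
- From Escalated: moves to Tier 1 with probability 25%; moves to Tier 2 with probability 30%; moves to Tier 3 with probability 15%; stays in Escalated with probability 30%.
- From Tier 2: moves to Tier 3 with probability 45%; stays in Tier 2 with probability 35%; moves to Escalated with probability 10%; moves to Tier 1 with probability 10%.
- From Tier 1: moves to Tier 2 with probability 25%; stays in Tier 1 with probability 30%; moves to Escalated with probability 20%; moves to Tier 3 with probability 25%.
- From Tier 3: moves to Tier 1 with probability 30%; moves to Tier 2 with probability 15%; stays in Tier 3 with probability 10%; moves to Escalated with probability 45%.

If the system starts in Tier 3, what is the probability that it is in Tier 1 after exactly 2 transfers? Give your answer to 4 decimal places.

Propagate the distribution vector 2 transfers from Tier 3.
After 0 transfers: (0.0000, 0.0000, 0.0000, 1.0000)
After 1 transfer: (0.4500, 0.1500, 0.3000, 0.1000)
After 2 transfers: (0.2550, 0.2775, 0.2475, 0.2200)
P(in Tier 1 after 2 transfers) = 0.2475

0.2475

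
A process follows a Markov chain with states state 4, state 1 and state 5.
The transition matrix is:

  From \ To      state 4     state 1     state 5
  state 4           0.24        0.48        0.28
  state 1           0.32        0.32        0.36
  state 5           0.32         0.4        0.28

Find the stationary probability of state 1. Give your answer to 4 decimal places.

0.3923

Let the stationary distribution be π with π = πP and π_1 + π_2 + π_3 = 1.
π_1 = 0.24·π_1 + 0.32·π_2 + 0.32·π_3
π_2 = 0.48·π_1 + 0.32·π_2 + 0.4·π_3
Solving with the normalization constraint gives π = (0.2963, 0.3923, 0.3114).
So the stationary probability of state 1 is 0.3923.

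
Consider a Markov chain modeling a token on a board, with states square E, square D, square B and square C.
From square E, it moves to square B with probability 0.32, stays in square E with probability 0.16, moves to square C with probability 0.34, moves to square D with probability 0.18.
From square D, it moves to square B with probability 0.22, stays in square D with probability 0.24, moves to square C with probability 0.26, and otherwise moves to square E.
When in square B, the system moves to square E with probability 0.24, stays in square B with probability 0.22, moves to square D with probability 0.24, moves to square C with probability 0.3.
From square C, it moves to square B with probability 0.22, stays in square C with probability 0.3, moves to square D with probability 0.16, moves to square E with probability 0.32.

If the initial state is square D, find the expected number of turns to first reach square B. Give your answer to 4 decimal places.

4.0643

Let t(s) be the expected number of turns to first reach square B from state s, with t(square B) = 0. Conditioning on the first turn:
t(square E) = 1 + 0.16·t(square E) + 0.18·t(square D) + 0.34·t(square C)
t(square D) = 1 + 0.28·t(square E) + 0.24·t(square D) + 0.26·t(square C)
t(square C) = 1 + 0.32·t(square E) + 0.16·t(square D) + 0.3·t(square C)
Solving: t(square E) = 3.7003, t(square D) = 4.0643, t(square C) = 4.0491.
Expected turns from square D to square B: 4.0643.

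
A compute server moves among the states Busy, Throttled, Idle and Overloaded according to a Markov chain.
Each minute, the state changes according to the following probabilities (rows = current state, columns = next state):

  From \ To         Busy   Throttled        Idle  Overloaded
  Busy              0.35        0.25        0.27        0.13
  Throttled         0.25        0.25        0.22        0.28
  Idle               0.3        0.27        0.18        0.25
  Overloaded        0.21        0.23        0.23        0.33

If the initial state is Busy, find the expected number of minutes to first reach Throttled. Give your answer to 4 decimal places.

3.9867

Let t(s) be the expected number of minutes to first reach Throttled from state s, with t(Throttled) = 0. Conditioning on the first minute:
t(Busy) = 1 + 0.35·t(Busy) + 0.27·t(Idle) + 0.13·t(Overloaded)
t(Idle) = 1 + 0.3·t(Busy) + 0.18·t(Idle) + 0.25·t(Overloaded)
t(Overloaded) = 1 + 0.21·t(Busy) + 0.23·t(Idle) + 0.33·t(Overloaded)
Solving: t(Busy) = 3.9867, t(Idle) = 3.9248, t(Overloaded) = 4.0894.
Expected minutes from Busy to Throttled: 3.9867.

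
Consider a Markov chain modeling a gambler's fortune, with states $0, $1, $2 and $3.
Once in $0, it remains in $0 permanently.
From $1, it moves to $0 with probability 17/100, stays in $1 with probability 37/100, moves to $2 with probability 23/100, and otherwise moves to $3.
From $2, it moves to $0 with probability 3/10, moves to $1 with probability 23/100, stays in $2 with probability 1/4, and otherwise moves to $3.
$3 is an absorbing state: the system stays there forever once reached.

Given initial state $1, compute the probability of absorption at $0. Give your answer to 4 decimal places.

Let h(s) be the probability of absorption at $0 starting from transient state s. Then h($0) = 1 and h($3) = 0. By first-step analysis:
h($1) = 0.17·1 + 0.37·h($1) + 0.23·h($2) + 0.23·0
h($2) = 0.3·1 + 0.23·h($1) + 0.25·h($2) + 0.22·0
Solving: h($1) = 0.4683, h($2) = 0.5436.
Starting from $1, the probability is 0.4683.

0.4683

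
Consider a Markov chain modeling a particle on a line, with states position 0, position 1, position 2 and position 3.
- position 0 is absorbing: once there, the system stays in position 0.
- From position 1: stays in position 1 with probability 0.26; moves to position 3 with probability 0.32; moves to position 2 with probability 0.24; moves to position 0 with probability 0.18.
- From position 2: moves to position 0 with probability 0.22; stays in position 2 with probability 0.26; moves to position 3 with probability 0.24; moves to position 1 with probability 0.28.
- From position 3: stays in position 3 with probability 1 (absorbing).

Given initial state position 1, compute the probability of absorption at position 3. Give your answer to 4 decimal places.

Let h(s) be the probability of absorption at position 3 starting from transient state s. Then h(position 3) = 1 and h(position 0) = 0. By first-step analysis:
h(position 1) = 0.18·0 + 0.26·h(position 1) + 0.24·h(position 2) + 0.32·1
h(position 2) = 0.22·0 + 0.28·h(position 1) + 0.26·h(position 2) + 0.24·1
Solving: h(position 1) = 0.6128, h(position 2) = 0.5562.
Starting from position 1, the probability is 0.6128.

0.6128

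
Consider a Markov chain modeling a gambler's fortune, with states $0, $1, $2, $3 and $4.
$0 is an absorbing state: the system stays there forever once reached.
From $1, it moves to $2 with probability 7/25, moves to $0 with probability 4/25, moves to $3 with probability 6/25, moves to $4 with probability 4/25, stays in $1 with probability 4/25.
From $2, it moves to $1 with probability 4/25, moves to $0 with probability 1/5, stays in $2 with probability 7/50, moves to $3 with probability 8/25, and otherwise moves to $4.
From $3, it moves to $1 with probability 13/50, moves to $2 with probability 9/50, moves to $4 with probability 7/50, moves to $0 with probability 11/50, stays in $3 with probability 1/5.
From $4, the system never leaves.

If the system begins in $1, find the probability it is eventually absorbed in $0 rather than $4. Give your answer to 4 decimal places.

0.5354

Let h(s) be the probability of absorption at $0 starting from transient state s. Then h($0) = 1 and h($4) = 0. By first-step analysis:
h($1) = 0.16·1 + 0.16·h($1) + 0.28·h($2) + 0.24·h($3) + 0.16·0
h($2) = 0.2·1 + 0.16·h($1) + 0.14·h($2) + 0.32·h($3) + 0.18·0
h($3) = 0.22·1 + 0.26·h($1) + 0.18·h($2) + 0.2·h($3) + 0.14·0
Solving: h($1) = 0.5354, h($2) = 0.5449, h($3) = 0.5716.
Starting from $1, the probability is 0.5354.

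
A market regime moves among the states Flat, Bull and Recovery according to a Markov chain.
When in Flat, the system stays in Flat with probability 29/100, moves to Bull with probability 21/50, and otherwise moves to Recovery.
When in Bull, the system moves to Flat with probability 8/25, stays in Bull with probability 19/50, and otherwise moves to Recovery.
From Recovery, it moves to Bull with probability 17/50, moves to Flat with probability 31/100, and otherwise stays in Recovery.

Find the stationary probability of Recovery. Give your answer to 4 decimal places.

Let the stationary distribution be π with π = πP and π_1 + π_2 + π_3 = 1.
π_1 = 0.29·π_1 + 0.32·π_2 + 0.31·π_3
π_2 = 0.42·π_1 + 0.38·π_2 + 0.34·π_3
Solving with the normalization constraint gives π = (0.3076, 0.3798, 0.3126).
So the stationary probability of Recovery is 0.3126.

0.3126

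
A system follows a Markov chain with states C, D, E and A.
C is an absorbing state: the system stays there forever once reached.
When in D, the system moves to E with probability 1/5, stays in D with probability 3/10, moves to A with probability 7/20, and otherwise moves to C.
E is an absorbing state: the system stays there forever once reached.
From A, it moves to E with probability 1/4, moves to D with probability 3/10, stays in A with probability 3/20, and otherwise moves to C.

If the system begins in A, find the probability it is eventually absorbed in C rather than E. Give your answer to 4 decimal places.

0.5204

Let h(s) be the probability of absorption at C starting from transient state s. Then h(C) = 1 and h(E) = 0. By first-step analysis:
h(D) = 0.15·1 + 0.3·h(D) + 0.2·0 + 0.35·h(A)
h(A) = 0.3·1 + 0.3·h(D) + 0.25·0 + 0.15·h(A)
Solving: h(D) = 0.4745, h(A) = 0.5204.
Starting from A, the probability is 0.5204.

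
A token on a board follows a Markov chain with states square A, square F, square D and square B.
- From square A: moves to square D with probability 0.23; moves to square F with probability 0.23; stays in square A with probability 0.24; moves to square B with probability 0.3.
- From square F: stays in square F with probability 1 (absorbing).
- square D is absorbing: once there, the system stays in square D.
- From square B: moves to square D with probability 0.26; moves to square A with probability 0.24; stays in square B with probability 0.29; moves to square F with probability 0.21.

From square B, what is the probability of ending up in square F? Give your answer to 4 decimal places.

0.4594

Let h(s) be the probability of absorption at square F starting from transient state s. Then h(square F) = 1 and h(square D) = 0. By first-step analysis:
h(square A) = 0.24·h(square A) + 0.23·1 + 0.23·0 + 0.3·h(square B)
h(square B) = 0.24·h(square A) + 0.21·1 + 0.26·0 + 0.29·h(square B)
Solving: h(square A) = 0.4840, h(square B) = 0.4594.
Starting from square B, the probability is 0.4594.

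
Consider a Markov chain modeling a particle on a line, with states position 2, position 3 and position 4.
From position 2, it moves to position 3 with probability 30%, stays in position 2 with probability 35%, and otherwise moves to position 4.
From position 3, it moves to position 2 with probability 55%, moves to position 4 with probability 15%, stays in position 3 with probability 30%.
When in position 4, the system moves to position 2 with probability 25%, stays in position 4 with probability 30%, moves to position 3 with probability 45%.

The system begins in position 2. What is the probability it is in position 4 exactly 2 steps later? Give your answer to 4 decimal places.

0.2725

Sum over the intermediate state after 1 step:
P = P(position 2→position 2)·P(position 2→position 4) + P(position 2→position 3)·P(position 3→position 4) + P(position 2→position 4)·P(position 4→position 4)
  = 0.35×0.35 + 0.3×0.15 + 0.35×0.3
  = 0.1225 + 0.0450 + 0.1050 = 0.2725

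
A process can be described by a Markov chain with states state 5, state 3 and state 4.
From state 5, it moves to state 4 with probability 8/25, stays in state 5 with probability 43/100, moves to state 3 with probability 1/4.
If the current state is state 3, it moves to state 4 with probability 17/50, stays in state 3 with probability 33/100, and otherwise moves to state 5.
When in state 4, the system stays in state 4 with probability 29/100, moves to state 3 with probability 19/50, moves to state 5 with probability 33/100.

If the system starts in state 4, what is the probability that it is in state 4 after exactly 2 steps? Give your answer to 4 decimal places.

0.3189

Sum over the intermediate state after 1 step:
P = P(state 4→state 5)·P(state 5→state 4) + P(state 4→state 3)·P(state 3→state 4) + P(state 4→state 4)·P(state 4→state 4)
  = 0.33×0.32 + 0.38×0.34 + 0.29×0.29
  = 0.1056 + 0.1292 + 0.0841 = 0.3189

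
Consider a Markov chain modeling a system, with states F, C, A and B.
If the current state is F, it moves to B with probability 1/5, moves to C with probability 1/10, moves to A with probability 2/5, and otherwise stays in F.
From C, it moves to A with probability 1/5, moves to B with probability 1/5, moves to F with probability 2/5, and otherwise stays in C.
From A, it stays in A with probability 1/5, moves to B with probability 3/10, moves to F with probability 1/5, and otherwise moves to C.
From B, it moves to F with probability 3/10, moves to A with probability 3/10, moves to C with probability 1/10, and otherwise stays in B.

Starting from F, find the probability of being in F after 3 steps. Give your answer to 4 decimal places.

Propagate the distribution vector 3 steps from F.
After 0 steps: (1.0000, 0.0000, 0.0000, 0.0000)
After 1 step: (0.3000, 0.1000, 0.4000, 0.2000)
After 2 steps: (0.2700, 0.1900, 0.2800, 0.2600)
After 3 steps: (0.2910, 0.1750, 0.2800, 0.2540)
P(in F after 3 steps) = 0.2910

0.2910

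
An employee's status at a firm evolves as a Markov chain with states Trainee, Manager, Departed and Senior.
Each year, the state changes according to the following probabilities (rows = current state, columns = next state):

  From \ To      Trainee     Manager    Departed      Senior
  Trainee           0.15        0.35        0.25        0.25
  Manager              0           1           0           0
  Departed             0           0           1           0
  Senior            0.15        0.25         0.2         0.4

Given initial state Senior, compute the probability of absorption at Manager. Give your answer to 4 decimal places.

0.5608

Let h(s) be the probability of absorption at Manager starting from transient state s. Then h(Manager) = 1 and h(Departed) = 0. By first-step analysis:
h(Trainee) = 0.15·h(Trainee) + 0.35·1 + 0.25·0 + 0.25·h(Senior)
h(Senior) = 0.15·h(Trainee) + 0.25·1 + 0.2·0 + 0.4·h(Senior)
Solving: h(Trainee) = 0.5767, h(Senior) = 0.5608.
Starting from Senior, the probability is 0.5608.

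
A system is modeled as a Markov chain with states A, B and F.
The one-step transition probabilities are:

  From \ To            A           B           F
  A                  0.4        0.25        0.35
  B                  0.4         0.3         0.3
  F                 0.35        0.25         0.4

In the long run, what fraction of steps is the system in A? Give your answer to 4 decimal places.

Let the stationary distribution be π with π = πP and π_1 + π_2 + π_3 = 1.
π_1 = 0.4·π_1 + 0.4·π_2 + 0.35·π_3
π_2 = 0.25·π_1 + 0.3·π_2 + 0.25·π_3
Solving with the normalization constraint gives π = (0.3823, 0.2632, 0.3546).
So the stationary probability of A is 0.3823.

0.3823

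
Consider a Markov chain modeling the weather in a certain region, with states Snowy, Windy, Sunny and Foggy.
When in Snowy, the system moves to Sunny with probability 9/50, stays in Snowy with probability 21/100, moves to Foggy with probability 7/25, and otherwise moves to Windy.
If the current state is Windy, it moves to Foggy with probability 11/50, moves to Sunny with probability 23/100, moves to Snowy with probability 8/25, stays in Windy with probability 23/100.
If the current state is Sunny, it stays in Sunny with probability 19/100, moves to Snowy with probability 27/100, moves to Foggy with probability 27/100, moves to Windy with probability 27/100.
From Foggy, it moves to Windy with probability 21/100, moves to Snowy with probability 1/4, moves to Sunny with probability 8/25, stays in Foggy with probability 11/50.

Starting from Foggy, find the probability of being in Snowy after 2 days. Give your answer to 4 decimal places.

0.2611

Propagate the distribution vector 2 days from Foggy.
After 0 days: (0.0000, 0.0000, 0.0000, 1.0000)
After 1 day: (0.2500, 0.2100, 0.3200, 0.2200)
After 2 days: (0.2611, 0.2634, 0.2245, 0.2510)
P(in Snowy after 2 days) = 0.2611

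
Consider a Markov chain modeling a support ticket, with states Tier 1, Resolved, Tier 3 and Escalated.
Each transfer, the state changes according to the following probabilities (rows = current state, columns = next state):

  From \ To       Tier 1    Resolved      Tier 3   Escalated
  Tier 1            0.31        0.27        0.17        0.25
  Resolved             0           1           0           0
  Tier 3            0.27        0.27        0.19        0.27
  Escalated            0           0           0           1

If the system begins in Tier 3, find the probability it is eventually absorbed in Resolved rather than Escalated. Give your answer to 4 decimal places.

0.5053

Let h(s) be the probability of absorption at Resolved starting from transient state s. Then h(Resolved) = 1 and h(Escalated) = 0. By first-step analysis:
h(Tier 1) = 0.31·h(Tier 1) + 0.27·1 + 0.17·h(Tier 3) + 0.25·0
h(Tier 3) = 0.27·h(Tier 1) + 0.27·1 + 0.19·h(Tier 3) + 0.27·0
Solving: h(Tier 1) = 0.5158, h(Tier 3) = 0.5053.
Starting from Tier 3, the probability is 0.5053.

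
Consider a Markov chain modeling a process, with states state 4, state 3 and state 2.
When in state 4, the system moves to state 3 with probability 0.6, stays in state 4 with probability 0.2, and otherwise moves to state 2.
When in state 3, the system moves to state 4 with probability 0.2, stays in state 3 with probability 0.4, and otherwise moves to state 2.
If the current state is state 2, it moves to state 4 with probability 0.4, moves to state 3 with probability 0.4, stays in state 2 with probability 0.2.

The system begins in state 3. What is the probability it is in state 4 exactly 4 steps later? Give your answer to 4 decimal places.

Propagate the distribution vector 4 steps from state 3.
After 0 steps: (0.0000, 1.0000, 0.0000)
After 1 step: (0.2000, 0.4000, 0.4000)
After 2 steps: (0.2800, 0.4400, 0.2800)
After 3 steps: (0.2560, 0.4560, 0.2880)
After 4 steps: (0.2576, 0.4512, 0.2912)
P(in state 4 after 4 steps) = 0.2576

0.2576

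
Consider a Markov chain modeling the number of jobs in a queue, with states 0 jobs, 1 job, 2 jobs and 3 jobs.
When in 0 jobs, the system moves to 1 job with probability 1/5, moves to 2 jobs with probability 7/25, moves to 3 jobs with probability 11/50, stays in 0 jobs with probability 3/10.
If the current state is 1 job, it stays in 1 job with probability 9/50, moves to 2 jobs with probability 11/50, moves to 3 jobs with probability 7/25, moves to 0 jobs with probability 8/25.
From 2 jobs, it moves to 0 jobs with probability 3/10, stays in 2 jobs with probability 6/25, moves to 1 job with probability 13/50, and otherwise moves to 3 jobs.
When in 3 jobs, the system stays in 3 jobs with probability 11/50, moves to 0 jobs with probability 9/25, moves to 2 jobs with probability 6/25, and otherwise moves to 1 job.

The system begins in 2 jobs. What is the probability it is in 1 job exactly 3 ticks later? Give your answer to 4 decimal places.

Propagate the distribution vector 3 ticks from 2 jobs.
After 0 ticks: (0.0000, 0.0000, 1.0000, 0.0000)
After 1 tick: (0.3000, 0.2600, 0.2400, 0.2000)
After 2 ticks: (0.3172, 0.2052, 0.2468, 0.2308)
After 3 ticks: (0.3180, 0.2061, 0.2486, 0.2274)
P(in 1 job after 3 ticks) = 0.2061

0.2061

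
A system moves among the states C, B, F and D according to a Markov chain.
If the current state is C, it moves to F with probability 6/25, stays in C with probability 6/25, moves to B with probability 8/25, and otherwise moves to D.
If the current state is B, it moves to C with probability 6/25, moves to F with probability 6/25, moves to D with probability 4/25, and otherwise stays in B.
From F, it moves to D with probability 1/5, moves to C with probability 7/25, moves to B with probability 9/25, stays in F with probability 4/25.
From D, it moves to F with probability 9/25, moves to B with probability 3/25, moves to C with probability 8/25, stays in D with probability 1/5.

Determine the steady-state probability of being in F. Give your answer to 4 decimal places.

Let the stationary distribution be π with π = πP and π_1 + π_2 + π_3 + π_4 = 1.
π_1 = 0.24·π_1 + 0.24·π_2 + 0.28·π_3 + 0.32·π_4
π_2 = 0.32·π_1 + 0.36·π_2 + 0.36·π_3 + 0.12·π_4
π_3 = 0.24·π_1 + 0.24·π_2 + 0.16·π_3 + 0.36·π_4
Solving with the normalization constraint gives π = (0.2647, 0.3043, 0.2431, 0.1878).
So the stationary probability of F is 0.2431.

0.2431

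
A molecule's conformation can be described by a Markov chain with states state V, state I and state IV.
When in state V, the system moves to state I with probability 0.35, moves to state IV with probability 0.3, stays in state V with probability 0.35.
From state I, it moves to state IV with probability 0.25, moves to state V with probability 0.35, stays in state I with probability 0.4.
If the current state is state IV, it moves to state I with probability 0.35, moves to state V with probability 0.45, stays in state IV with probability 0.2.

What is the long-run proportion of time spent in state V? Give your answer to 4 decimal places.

Let the stationary distribution be π with π = πP and π_1 + π_2 + π_3 = 1.
π_1 = 0.35·π_1 + 0.35·π_2 + 0.45·π_3
π_2 = 0.35·π_1 + 0.4·π_2 + 0.35·π_3
Solving with the normalization constraint gives π = (0.3756, 0.3684, 0.2560).
So the stationary probability of state V is 0.3756.

0.3756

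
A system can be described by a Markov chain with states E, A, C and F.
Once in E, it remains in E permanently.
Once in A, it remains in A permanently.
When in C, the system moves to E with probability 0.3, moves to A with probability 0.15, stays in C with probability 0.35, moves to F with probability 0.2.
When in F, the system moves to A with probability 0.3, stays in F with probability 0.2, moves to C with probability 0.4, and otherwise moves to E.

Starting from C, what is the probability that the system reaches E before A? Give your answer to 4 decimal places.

Let h(s) be the probability of absorption at E starting from transient state s. Then h(E) = 1 and h(A) = 0. By first-step analysis:
h(C) = 0.3·1 + 0.15·0 + 0.35·h(C) + 0.2·h(F)
h(F) = 0.1·1 + 0.3·0 + 0.4·h(C) + 0.2·h(F)
Solving: h(C) = 0.5909, h(F) = 0.4205.
Starting from C, the probability is 0.5909.

0.5909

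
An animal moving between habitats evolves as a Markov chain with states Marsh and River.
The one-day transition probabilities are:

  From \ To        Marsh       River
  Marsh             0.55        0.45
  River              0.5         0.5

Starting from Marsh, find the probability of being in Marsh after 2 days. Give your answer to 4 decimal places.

Sum over the intermediate state after 1 day:
P = P(Marsh→Marsh)·P(Marsh→Marsh) + P(Marsh→River)·P(River→Marsh)
  = 0.55×0.55 + 0.45×0.5
  = 0.3025 + 0.2250 = 0.5275

0.5275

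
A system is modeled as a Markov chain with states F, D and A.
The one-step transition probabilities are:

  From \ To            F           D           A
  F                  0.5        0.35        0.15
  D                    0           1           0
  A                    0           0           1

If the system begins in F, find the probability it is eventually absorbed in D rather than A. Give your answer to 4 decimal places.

Let h(s) be the probability of absorption at D starting from transient state s. Then h(D) = 1 and h(A) = 0. By first-step analysis:
h(F) = 0.5·h(F) + 0.35·1 + 0.15·0
Solving: h(F) = 0.7000.
Starting from F, the probability is 0.7000.

0.7000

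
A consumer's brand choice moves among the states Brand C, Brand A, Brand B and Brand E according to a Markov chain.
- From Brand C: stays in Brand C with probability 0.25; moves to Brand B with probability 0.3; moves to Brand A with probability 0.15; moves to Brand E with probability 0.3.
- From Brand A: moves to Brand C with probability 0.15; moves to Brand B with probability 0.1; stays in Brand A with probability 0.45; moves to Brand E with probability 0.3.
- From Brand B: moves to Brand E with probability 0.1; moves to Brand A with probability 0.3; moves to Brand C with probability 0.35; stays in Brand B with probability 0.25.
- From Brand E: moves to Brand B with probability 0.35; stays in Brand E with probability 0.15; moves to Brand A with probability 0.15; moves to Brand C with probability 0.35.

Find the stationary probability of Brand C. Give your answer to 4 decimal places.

0.2697

Let the stationary distribution be π with π = πP and π_1 + π_2 + π_3 + π_4 = 1.
π_1 = 0.25·π_1 + 0.15·π_2 + 0.35·π_3 + 0.35·π_4
π_2 = 0.15·π_1 + 0.45·π_2 + 0.3·π_3 + 0.15·π_4
π_3 = 0.3·π_1 + 0.1·π_2 + 0.25·π_3 + 0.35·π_4
Solving with the normalization constraint gives π = (0.2697, 0.2668, 0.2453, 0.2182).
So the stationary probability of Brand C is 0.2697.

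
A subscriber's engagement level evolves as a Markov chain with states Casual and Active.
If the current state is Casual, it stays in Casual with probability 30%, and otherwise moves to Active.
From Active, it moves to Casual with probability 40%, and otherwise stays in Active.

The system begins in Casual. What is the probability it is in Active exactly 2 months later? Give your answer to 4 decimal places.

Sum over the intermediate state after 1 month:
P = P(Casual→Casual)·P(Casual→Active) + P(Casual→Active)·P(Active→Active)
  = 0.3×0.7 + 0.7×0.6
  = 0.2100 + 0.4200 = 0.6300

0.6300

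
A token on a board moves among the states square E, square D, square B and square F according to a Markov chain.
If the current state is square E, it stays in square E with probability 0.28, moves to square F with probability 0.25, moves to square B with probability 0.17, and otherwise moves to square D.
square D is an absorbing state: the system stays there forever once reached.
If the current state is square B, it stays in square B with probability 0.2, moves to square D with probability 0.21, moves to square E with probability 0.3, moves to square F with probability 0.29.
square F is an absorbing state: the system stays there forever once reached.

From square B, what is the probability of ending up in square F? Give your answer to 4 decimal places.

0.5406

Let h(s) be the probability of absorption at square F starting from transient state s. Then h(square F) = 1 and h(square D) = 0. By first-step analysis:
h(square E) = 0.28·h(square E) + 0.3·0 + 0.17·h(square B) + 0.25·1
h(square B) = 0.3·h(square E) + 0.21·0 + 0.2·h(square B) + 0.29·1
Solving: h(square E) = 0.4749, h(square B) = 0.5406.
Starting from square B, the probability is 0.5406.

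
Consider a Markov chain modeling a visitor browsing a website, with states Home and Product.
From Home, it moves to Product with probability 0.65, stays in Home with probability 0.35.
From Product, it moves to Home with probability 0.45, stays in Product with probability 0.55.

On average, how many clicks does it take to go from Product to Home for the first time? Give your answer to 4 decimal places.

2.2222

Let t(s) be the expected number of clicks to first reach Home from state s, with t(Home) = 0. Conditioning on the first click:
t(Product) = 1 + 0.55·t(Product)
Solving: t(Product) = 2.2222.
Expected clicks from Product to Home: 2.2222.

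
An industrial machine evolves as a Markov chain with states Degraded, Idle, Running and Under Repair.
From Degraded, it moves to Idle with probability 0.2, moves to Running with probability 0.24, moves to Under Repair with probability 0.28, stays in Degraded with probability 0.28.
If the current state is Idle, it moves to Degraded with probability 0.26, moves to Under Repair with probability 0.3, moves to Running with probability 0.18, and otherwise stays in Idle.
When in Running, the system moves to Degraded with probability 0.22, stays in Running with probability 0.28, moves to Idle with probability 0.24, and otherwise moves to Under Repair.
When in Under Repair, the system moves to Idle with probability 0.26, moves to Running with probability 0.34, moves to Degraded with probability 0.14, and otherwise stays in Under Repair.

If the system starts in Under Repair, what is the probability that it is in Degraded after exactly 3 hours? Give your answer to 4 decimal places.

Propagate the distribution vector 3 hours from Under Repair.
After 0 hours: (0.0000, 0.0000, 0.0000, 1.0000)
After 1 hour: (0.1400, 0.2600, 0.3400, 0.2600)
After 2 hours: (0.2180, 0.2448, 0.2640, 0.2732)
After 3 hours: (0.2210, 0.2416, 0.2632, 0.2742)
P(in Degraded after 3 hours) = 0.2210

0.2210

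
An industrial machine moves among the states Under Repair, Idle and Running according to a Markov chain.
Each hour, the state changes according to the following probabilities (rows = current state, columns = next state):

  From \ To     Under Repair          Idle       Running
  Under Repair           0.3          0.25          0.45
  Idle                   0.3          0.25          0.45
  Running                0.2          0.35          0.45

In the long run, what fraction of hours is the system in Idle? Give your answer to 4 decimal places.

0.2950

Let the stationary distribution be π with π = πP and π_1 + π_2 + π_3 = 1.
π_1 = 0.3·π_1 + 0.3·π_2 + 0.2·π_3
π_2 = 0.25·π_1 + 0.25·π_2 + 0.35·π_3
Solving with the normalization constraint gives π = (0.2550, 0.2950, 0.4500).
So the stationary probability of Idle is 0.2950.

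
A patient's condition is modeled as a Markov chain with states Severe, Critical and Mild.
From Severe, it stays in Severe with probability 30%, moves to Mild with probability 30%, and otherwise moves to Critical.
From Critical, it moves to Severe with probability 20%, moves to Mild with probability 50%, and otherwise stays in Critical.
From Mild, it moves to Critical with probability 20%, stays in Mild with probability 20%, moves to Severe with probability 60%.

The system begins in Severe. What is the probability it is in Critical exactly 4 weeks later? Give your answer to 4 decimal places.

0.3050

Propagate the distribution vector 4 weeks from Severe.
After 0 weeks: (1.0000, 0.0000, 0.0000)
After 1 week: (0.3000, 0.4000, 0.3000)
After 2 weeks: (0.3500, 0.3000, 0.3500)
After 3 weeks: (0.3750, 0.3000, 0.3250)
After 4 weeks: (0.3675, 0.3050, 0.3275)
P(in Critical after 4 weeks) = 0.3050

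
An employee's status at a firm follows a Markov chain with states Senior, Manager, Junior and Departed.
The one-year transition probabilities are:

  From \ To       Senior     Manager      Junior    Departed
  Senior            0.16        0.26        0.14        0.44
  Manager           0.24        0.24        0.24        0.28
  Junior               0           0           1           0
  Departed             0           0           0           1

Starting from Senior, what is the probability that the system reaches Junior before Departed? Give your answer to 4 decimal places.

Let h(s) be the probability of absorption at Junior starting from transient state s. Then h(Junior) = 1 and h(Departed) = 0. By first-step analysis:
h(Senior) = 0.16·h(Senior) + 0.26·h(Manager) + 0.14·1 + 0.44·0
h(Manager) = 0.24·h(Senior) + 0.24·h(Manager) + 0.24·1 + 0.28·0
Solving: h(Senior) = 0.2931, h(Manager) = 0.4083.
Starting from Senior, the probability is 0.2931.

0.2931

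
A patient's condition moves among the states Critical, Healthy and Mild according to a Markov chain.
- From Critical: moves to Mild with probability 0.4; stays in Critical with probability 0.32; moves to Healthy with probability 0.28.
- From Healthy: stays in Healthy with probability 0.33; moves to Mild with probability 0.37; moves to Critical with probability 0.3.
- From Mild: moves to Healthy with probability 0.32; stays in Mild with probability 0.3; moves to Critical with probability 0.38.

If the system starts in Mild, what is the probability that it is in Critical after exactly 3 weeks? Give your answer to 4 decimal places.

Propagate the distribution vector 3 weeks from Mild.
After 0 weeks: (0.0000, 0.0000, 1.0000)
After 1 week: (0.3800, 0.3200, 0.3000)
After 2 weeks: (0.3316, 0.3080, 0.3604)
After 3 weeks: (0.3355, 0.3098, 0.3547)
P(in Critical after 3 weeks) = 0.3355

0.3355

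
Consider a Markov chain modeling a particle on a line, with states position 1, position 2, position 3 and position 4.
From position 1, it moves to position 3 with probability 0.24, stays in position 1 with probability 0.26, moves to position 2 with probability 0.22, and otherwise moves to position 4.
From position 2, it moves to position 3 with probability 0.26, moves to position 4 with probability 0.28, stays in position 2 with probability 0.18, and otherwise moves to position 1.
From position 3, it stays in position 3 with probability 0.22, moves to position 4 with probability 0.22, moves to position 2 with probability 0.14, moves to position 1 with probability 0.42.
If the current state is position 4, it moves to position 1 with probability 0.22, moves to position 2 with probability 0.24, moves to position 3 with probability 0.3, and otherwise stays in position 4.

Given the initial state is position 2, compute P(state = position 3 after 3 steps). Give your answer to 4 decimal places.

Propagate the distribution vector 3 steps from position 2.
After 0 steps: (0.0000, 1.0000, 0.0000, 0.0000)
After 1 step: (0.2800, 0.1800, 0.2600, 0.2800)
After 2 steps: (0.2940, 0.1976, 0.2552, 0.2532)
After 3 steps: (0.2947, 0.1967, 0.2540, 0.2546)
P(in position 3 after 3 steps) = 0.2540

0.2540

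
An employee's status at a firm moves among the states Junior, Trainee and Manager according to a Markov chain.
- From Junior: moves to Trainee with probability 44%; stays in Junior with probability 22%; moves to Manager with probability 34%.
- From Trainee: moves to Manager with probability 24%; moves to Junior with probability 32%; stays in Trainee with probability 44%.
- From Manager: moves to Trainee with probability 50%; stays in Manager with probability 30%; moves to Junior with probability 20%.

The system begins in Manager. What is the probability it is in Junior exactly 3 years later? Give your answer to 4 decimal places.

0.2602

Propagate the distribution vector 3 years from Manager.
After 0 years: (0.0000, 0.0000, 1.0000)
After 1 year: (0.2000, 0.5000, 0.3000)
After 2 years: (0.2640, 0.4580, 0.2780)
After 3 years: (0.2602, 0.4567, 0.2831)
P(in Junior after 3 years) = 0.2602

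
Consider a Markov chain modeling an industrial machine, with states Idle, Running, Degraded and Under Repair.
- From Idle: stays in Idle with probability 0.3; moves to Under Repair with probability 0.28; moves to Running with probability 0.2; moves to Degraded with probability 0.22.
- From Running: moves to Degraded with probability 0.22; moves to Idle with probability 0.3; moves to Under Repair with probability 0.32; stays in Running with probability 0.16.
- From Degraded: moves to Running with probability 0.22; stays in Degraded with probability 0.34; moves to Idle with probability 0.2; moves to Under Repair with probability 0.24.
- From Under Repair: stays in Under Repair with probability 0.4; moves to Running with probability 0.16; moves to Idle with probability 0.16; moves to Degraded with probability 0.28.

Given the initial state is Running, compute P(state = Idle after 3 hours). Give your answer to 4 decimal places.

0.2292

Propagate the distribution vector 3 hours from Running.
After 0 hours: (0.0000, 1.0000, 0.0000, 0.0000)
After 1 hour: (0.3000, 0.1600, 0.2200, 0.3200)
After 2 hours: (0.2332, 0.1852, 0.2656, 0.3160)
After 3 hours: (0.2292, 0.1853, 0.2708, 0.3147)
P(in Idle after 3 hours) = 0.2292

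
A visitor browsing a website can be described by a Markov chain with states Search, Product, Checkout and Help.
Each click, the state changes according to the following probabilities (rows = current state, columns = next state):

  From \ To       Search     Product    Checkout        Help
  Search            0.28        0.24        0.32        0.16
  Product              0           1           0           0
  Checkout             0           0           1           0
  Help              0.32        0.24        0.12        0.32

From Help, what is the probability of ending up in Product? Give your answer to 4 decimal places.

0.5693

Let h(s) be the probability of absorption at Product starting from transient state s. Then h(Product) = 1 and h(Checkout) = 0. By first-step analysis:
h(Search) = 0.28·h(Search) + 0.24·1 + 0.32·0 + 0.16·h(Help)
h(Help) = 0.32·h(Search) + 0.24·1 + 0.12·0 + 0.32·h(Help)
Solving: h(Search) = 0.4599, h(Help) = 0.5693.
Starting from Help, the probability is 0.5693.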